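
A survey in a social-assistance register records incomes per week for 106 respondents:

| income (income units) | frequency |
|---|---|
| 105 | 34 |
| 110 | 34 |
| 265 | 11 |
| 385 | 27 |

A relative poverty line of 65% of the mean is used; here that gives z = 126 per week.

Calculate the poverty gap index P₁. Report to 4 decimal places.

Incomes under z: 34×105, 34×110 (q = 68 of N = 106).
Shortfall ratios: (126−105)/126 = 0.1667 (×34); (126−110)/126 = 0.1270 (×34).
Sum of shortfalls = 9.984127; P₁ averages over all N: 9.984127 / 106 = 0.0942.

0.0942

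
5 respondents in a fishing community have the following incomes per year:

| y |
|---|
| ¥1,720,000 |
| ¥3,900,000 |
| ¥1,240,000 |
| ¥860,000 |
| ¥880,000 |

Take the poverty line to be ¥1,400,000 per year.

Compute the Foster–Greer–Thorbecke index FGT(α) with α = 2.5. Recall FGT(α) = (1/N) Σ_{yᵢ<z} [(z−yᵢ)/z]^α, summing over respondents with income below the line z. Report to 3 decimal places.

Incomes under z: ¥860,000, ¥880,000, ¥1,240,000 (q = 3 of N = 5).
Normalized shortfalls: (1400000−860000)/1400000 = 0.3857; (1400000−880000)/1400000 = 0.3714; (1400000−1240000)/1400000 = 0.1143.
Raised to α = 2.5: 0.09240; 0.08408; 0.00442.
Sum = 0.180893; FGT(2.5) = 0.180893 / 5 = 0.036.

0.036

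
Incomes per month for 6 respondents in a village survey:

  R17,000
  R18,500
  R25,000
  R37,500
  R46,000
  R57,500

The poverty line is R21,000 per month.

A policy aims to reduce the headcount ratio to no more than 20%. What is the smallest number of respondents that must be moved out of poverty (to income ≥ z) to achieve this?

1

2 of the 6 respondents are poor, so H = 2/6 = 0.333.
A headcount ratio of at most 20% allows at most ⌊0.20 × 6⌋ = 1 poor respondents.
So at least 2 − 1 = 1 must be lifted.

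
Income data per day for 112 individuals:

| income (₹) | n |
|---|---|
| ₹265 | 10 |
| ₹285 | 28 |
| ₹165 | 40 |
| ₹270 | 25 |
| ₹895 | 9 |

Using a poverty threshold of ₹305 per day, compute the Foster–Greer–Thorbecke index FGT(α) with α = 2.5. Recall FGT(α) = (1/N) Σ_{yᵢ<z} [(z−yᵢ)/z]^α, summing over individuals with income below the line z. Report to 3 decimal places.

0.053

Incomes under z: 40×₹165, 10×₹265, 25×₹270, 28×₹285 (q = 103 of N = 112).
Relative gaps: (305−165)/305 = 0.4590 (×40); (305−265)/305 = 0.1311 (×10); (305−270)/305 = 0.1148 (×25); (305−285)/305 = 0.0656 (×28).
Raised to α = 2.5: 0.14275 (×40); 0.00623 (×10); 0.00446 (×25); 0.00110 (×28).
Sum = 5.914566; FGT(2.5) = 5.914566 / 112 = 0.053.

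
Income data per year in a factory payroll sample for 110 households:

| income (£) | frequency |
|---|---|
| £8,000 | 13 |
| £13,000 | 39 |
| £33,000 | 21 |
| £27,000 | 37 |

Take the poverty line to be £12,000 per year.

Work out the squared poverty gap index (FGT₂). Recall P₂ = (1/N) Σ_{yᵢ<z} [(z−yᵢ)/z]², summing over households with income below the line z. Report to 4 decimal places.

Poor units: 13×£8,000 (q = 13 of N = 110).
Gap ratios (z−y)/z: (12000−8000)/12000 = 0.3333 (×13).
Squared: 0.1111 (×13).
Sum = 1.444444; P₂ = 1.444444 / 110 = 0.0131.

0.0131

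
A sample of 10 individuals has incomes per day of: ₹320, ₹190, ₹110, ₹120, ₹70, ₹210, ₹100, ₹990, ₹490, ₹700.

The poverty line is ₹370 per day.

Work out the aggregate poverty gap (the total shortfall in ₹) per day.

₹1,470

Below the line: ₹70, ₹100, ₹110, ₹120, ₹190, ₹210, ₹320 (q = 7 of N = 10).
Individual gaps: 370−70 = 300; 370−100 = 270; 370−110 = 260; 370−120 = 250; 370−190 = 180; 370−210 = 160; 370−320 = 50.
Aggregate gap = ₹1,470.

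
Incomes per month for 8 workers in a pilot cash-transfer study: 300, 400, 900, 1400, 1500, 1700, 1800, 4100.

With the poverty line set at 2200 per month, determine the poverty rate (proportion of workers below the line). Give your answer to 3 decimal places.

7 of the 8 workers have income below 2200.
H = 7/8 = 0.875.

0.875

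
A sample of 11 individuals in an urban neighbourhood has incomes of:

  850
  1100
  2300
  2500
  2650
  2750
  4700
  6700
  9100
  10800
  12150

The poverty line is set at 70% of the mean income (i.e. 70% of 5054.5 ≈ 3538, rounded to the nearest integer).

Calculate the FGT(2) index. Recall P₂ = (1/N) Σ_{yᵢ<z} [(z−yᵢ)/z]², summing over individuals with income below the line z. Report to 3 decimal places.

Incomes under z: 850, 1100, 2300, 2500, 2650, 2750 (q = 6 of N = 11).
Gap ratios (z−y)/z: (3538−850)/3538 = 0.7598; (3538−1100)/3538 = 0.6891; (3538−2300)/3538 = 0.3499; (3538−2500)/3538 = 0.2934; (3538−2650)/3538 = 0.2510; (3538−2750)/3538 = 0.2227.
Squared: 0.5772; 0.4748; 0.1224; 0.0861; 0.0630; 0.0496.
Sum = 1.373185; P₂ = 1.373185 / 11 = 0.125.

0.125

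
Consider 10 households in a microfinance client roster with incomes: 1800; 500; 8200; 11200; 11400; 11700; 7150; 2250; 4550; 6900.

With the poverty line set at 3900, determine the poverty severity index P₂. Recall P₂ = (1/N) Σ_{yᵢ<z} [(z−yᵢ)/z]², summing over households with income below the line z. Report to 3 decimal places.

Below the line: 500, 1800, 2250 (q = 3 of N = 10).
Shortfall ratios: (3900−500)/3900 = 0.8718; (3900−1800)/3900 = 0.5385; (3900−2250)/3900 = 0.4231.
Squared: 0.7600; 0.2899; 0.1790.
Sum = 1.228961; P₂ = 1.228961 / 10 = 0.123.

0.123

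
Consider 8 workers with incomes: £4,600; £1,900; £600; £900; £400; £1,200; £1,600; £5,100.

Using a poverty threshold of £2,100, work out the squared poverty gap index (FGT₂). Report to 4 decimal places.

0.2177

Below z: £400, £600, £900, £1,200, £1,600, £1,900 (q = 6 of N = 8).
Normalized shortfalls: (2100−400)/2100 = 0.8095; (2100−600)/2100 = 0.7143; (2100−900)/2100 = 0.5714; (2100−1200)/2100 = 0.4286; (2100−1600)/2100 = 0.2381; (2100−1900)/2100 = 0.0952.
Squared: 0.6553; 0.5102; 0.3265; 0.1837; 0.0567; 0.0091.
Sum = 1.741497; P₂ = 1.741497 / 8 = 0.2177.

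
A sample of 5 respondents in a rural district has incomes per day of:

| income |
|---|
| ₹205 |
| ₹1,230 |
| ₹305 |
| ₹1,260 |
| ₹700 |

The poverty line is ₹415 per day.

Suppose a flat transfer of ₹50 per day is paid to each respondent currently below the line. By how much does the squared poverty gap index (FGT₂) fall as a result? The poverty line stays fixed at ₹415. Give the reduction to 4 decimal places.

Before: below the line — ₹205, ₹305; squared poverty gap index (FGT₂) = 0.065263.
After the ₹50 transfer: below the line — ₹255, ₹355; squared poverty gap index (FGT₂) = 0.033909.
Reduction = 0.065263 − 0.033909 = 0.0314.

0.0314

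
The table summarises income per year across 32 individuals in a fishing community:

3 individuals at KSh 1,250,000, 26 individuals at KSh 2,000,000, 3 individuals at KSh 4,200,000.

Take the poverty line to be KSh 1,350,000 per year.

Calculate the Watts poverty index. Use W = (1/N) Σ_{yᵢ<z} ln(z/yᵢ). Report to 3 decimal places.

0.007

Incomes under z: 3×KSh 1,250,000 (q = 3 of N = 32).
Log gaps: ln(1350000/1250000) = 0.0770 (×3).
W = 0.230883 / 32 = 0.007.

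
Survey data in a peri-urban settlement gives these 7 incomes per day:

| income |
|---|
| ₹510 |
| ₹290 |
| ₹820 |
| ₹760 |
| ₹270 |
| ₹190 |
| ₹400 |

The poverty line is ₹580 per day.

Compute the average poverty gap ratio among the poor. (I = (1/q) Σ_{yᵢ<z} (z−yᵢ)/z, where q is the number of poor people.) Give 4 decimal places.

0.4276

Below the line: ₹190, ₹270, ₹290, ₹400, ₹510 (q = 5 of N = 7).
Relative gaps: 0.6724, 0.5345, 0.5000, 0.3103, 0.1207; sum = 2.137931.
The income-gap ratio divides by q (the poor only): 2.137931 / 5 = 0.4276.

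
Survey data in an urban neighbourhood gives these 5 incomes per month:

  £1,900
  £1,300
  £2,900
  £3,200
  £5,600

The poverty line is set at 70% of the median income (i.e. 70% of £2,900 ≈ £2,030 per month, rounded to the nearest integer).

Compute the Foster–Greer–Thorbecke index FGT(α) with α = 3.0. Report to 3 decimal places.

0.009

Incomes under z: £1,300, £1,900 (q = 2 of N = 5).
Normalized shortfalls: (2030−1300)/2030 = 0.3596; (2030−1900)/2030 = 0.0640.
Raised to α = 3.0: 0.04650; 0.00026.
Sum = 0.046766; FGT(3.0) = 0.046766 / 5 = 0.009.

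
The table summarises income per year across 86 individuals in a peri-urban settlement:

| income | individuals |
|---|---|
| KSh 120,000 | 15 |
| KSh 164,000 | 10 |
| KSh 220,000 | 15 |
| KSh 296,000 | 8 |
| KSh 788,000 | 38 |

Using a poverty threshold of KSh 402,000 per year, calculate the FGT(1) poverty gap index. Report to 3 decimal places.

0.295

Below z: 15×KSh 120,000, 10×KSh 164,000, 15×KSh 220,000, 8×KSh 296,000 (q = 48 of N = 86).
Gap ratios (z−y)/z: (402000−120000)/402000 = 0.7015 (×15); (402000−164000)/402000 = 0.5920 (×10); (402000−220000)/402000 = 0.4527 (×15); (402000−296000)/402000 = 0.2637 (×8).
Sum of shortfalls = 25.343284; P₁ averages over all N: 25.343284 / 86 = 0.295.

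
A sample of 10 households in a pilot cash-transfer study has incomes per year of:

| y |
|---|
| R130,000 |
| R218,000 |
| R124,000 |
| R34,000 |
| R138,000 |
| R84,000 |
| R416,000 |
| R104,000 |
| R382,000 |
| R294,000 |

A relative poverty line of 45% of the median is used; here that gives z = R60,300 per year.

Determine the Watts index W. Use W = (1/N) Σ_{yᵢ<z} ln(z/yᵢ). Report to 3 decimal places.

Below z: R34,000 (q = 1 of N = 10).
Log gaps: ln(60300/34000) = 0.5730.
W = 0.572972 / 10 = 0.057.

0.057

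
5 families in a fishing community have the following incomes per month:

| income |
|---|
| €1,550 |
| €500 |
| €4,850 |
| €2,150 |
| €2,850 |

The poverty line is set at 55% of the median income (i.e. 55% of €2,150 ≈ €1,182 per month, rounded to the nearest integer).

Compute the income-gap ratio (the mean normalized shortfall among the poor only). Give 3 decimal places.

Below z: €500 (q = 1 of N = 5).
Relative gaps: 0.5770; sum = 0.576988.
I averages over the q = 1 poor units only: 0.576988 / 1 = 0.577.

0.577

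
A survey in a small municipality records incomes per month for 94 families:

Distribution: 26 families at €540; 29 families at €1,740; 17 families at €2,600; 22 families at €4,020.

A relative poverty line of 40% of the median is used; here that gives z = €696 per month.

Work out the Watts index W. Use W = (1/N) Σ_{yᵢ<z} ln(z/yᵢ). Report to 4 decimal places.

Below z: 26×€540 (q = 26 of N = 94).
Log gaps: ln(696/540) = 0.2538 (×26).
W = 6.598294 / 94 = 0.0702.

0.0702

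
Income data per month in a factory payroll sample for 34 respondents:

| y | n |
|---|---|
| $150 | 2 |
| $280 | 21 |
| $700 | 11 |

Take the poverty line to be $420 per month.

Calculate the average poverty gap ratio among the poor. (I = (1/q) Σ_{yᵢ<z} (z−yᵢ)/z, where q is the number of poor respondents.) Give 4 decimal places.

0.3602

Below z: 2×$150, 21×$280 (q = 23 of N = 34).
Relative gaps: 0.6429 (×2), 0.3333 (×21); sum = 8.285714.
The income-gap ratio divides by q (the poor only): 8.285714 / 23 = 0.3602.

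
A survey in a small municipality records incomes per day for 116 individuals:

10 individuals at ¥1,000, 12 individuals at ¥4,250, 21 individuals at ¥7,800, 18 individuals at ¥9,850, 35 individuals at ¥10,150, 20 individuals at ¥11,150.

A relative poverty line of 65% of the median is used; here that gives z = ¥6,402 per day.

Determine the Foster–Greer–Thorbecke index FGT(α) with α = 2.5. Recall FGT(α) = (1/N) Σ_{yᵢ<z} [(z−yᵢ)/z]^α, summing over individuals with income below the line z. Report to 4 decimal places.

0.0632

Below z: 10×¥1,000, 12×¥4,250 (q = 22 of N = 116).
Shortfall ratios: (6402−1000)/6402 = 0.8438 (×10); (6402−4250)/6402 = 0.3361 (×12).
Raised to α = 2.5: 0.65403 (×10); 0.06551 (×12).
Sum = 7.326430; FGT(2.5) = 7.326430 / 116 = 0.0632.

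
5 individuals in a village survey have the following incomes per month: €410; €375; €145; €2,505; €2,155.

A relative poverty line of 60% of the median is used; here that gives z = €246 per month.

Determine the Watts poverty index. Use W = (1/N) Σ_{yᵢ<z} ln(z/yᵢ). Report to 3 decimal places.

0.106

Below the line: €145 (q = 1 of N = 5).
Log gaps: ln(246/145) = 0.5286.
W = 0.528598 / 5 = 0.106.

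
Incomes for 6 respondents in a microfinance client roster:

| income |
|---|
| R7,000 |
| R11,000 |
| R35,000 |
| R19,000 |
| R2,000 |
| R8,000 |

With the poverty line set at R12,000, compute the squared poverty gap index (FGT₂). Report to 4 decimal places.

Below the line: R2,000, R7,000, R8,000, R11,000 (q = 4 of N = 6).
Gap ratios (z−y)/z: (12000−2000)/12000 = 0.8333; (12000−7000)/12000 = 0.4167; (12000−8000)/12000 = 0.3333; (12000−11000)/12000 = 0.0833.
Squared: 0.6944; 0.1736; 0.1111; 0.0069.
Sum = 0.986111; P₂ = 0.986111 / 6 = 0.1644.

0.1644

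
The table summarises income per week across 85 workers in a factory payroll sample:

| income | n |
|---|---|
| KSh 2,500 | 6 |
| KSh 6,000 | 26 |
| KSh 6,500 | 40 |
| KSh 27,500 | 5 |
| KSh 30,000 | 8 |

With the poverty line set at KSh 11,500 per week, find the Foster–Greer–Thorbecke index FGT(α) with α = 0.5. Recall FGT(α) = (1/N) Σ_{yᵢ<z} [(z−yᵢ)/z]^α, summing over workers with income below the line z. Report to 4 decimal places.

Below z: 6×KSh 2,500, 26×KSh 6,000, 40×KSh 6,500 (q = 72 of N = 85).
Normalized shortfalls: (11500−2500)/11500 = 0.7826 (×6); (11500−6000)/11500 = 0.4783 (×26); (11500−6500)/11500 = 0.4348 (×40).
Raised to α = 0.5: 0.88465 (×6); 0.69156 (×26); 0.65938 (×40).
Sum = 49.663795; FGT(0.5) = 49.663795 / 85 = 0.5843.

0.5843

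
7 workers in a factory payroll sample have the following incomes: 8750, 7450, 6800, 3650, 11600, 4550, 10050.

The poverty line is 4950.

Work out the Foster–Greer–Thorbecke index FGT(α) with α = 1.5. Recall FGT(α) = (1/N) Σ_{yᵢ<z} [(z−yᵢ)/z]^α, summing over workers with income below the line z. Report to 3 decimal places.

Below z: 3650, 4550 (q = 2 of N = 7).
Normalized shortfalls: (4950−3650)/4950 = 0.2626; (4950−4550)/4950 = 0.0808.
Raised to α = 1.5: 0.13459; 0.02297.
Sum = 0.157559; FGT(1.5) = 0.157559 / 7 = 0.023.

0.023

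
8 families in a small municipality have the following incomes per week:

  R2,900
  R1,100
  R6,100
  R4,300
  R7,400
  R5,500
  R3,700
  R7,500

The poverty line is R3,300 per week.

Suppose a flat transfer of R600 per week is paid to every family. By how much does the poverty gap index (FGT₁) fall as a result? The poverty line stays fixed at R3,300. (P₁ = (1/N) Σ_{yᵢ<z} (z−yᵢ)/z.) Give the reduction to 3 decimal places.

Before: below the line — R1,100, R2,900; poverty gap index (FGT₁) = 0.09848.
After the R600 transfer: below the line — R1,700; poverty gap index (FGT₁) = 0.06061.
Reduction = 0.09848 − 0.06061 = 0.038.

0.038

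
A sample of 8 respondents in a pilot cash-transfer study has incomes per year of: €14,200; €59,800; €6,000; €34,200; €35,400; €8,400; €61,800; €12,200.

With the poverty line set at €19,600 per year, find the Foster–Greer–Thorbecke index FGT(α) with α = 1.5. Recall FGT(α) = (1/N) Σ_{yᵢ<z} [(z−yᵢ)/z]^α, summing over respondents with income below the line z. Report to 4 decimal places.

0.1733

Incomes under z: €6,000, €8,400, €12,200, €14,200 (q = 4 of N = 8).
Normalized shortfalls: (19600−6000)/19600 = 0.6939; (19600−8400)/19600 = 0.5714; (19600−12200)/19600 = 0.3776; (19600−14200)/19600 = 0.2755.
Raised to α = 1.5: 0.57800; 0.43196; 0.23199; 0.14461.
Sum = 1.386554; FGT(1.5) = 1.386554 / 8 = 0.1733.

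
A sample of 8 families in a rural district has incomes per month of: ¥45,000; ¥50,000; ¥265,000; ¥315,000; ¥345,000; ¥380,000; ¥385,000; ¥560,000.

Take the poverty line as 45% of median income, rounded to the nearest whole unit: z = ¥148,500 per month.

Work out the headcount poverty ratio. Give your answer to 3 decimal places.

2 of the 8 families have income below ¥148,500.
H = 2/8 = 0.250.

0.250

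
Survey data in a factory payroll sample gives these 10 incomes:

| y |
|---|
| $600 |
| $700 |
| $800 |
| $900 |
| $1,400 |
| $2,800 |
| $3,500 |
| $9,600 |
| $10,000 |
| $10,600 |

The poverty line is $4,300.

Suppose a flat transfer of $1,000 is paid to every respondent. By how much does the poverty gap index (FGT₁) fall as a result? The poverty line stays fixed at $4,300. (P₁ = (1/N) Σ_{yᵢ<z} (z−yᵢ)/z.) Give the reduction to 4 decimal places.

0.1581

Before: below the line — $600, $700, $800, $900, $1,400, $2,800, $3,500; poverty gap index (FGT₁) = 0.451163.
After the $1,000 transfer: below the line — $1,600, $1,700, $1,800, $1,900, $2,400, $3,800; poverty gap index (FGT₁) = 0.293023.
Reduction = 0.451163 − 0.293023 = 0.1581.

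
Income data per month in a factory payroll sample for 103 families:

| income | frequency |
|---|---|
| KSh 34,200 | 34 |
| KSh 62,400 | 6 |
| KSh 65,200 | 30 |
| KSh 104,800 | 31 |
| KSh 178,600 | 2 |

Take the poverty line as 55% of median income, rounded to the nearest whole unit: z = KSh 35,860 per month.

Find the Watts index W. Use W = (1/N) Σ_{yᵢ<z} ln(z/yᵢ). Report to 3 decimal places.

0.016

Below the line: 34×KSh 34,200 (q = 34 of N = 103).
Log gaps: ln(35860/34200) = 0.0474 (×34).
W = 1.611492 / 103 = 0.016.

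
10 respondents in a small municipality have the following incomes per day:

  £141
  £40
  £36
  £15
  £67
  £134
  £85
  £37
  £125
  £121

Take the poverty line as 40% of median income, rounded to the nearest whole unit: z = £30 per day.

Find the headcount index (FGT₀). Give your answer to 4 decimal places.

0.1000

1 of the 10 respondents have income below £30.
H = 1/10 = 0.1000.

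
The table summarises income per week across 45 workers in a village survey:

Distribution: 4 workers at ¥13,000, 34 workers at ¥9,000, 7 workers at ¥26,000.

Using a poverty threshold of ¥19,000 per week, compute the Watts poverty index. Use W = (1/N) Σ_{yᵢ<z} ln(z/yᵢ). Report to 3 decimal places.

Poor units: 34×¥9,000, 4×¥13,000 (q = 38 of N = 45).
Log gaps: ln(19000/9000) = 0.7472 (×34); ln(19000/13000) = 0.3795 (×4).
W = 26.923248 / 45 = 0.598.

0.598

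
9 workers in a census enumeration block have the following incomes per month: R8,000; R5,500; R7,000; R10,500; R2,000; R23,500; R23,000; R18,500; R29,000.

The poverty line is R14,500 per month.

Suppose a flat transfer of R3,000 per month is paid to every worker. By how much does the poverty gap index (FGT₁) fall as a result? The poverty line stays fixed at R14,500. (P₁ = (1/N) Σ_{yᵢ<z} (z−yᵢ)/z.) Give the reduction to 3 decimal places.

Before: below the line — R2,000, R5,500, R7,000, R8,000, R10,500; poverty gap index (FGT₁) = 0.30268.
After the R3,000 transfer: below the line — R5,000, R8,500, R10,000, R11,000, R13,500; poverty gap index (FGT₁) = 0.18774.
Reduction = 0.30268 − 0.18774 = 0.115.

0.115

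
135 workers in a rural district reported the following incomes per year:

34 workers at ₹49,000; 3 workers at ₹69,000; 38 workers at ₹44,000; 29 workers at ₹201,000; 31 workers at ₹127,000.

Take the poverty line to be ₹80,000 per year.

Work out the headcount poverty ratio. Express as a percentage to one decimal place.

55.6%

75 of the 135 workers have income below ₹80,000.
H = 75/135 = 55.6%.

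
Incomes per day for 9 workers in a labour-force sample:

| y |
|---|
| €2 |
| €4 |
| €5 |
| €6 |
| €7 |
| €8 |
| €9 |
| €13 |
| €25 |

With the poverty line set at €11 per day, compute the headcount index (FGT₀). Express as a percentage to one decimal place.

77.8%

7 of the 9 workers have income below €11.
H = 7/9 = 77.8%.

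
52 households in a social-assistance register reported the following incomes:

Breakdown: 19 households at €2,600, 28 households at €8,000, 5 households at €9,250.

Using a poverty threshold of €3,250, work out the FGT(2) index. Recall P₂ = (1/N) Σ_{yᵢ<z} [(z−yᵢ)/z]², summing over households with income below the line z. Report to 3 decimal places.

Poor units: 19×€2,600 (q = 19 of N = 52).
Relative gaps: (3250−2600)/3250 = 0.2000 (×19).
Squared: 0.0400 (×19).
Sum = 0.760000; P₂ = 0.760000 / 52 = 0.015.

0.015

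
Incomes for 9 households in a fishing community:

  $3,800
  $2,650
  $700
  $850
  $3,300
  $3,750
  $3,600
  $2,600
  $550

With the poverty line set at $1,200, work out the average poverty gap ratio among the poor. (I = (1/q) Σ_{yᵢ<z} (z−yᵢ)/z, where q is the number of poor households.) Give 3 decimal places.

Below the line: $550, $700, $850 (q = 3 of N = 9).
Shortfall ratios (z−y)/z: 0.5417, 0.4167, 0.2917; sum = 1.250000.
The income-gap ratio divides by q (the poor only): 1.250000 / 3 = 0.417.

0.417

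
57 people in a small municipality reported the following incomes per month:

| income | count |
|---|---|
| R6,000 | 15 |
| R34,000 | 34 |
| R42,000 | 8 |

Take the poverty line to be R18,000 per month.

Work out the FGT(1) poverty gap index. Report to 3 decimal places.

0.175

Below the line: 15×R6,000 (q = 15 of N = 57).
Gap ratios (z−y)/z: (18000−6000)/18000 = 0.6667 (×15).
Σ = 10.000000. Dividing by the full population N = 57 gives P₁ = 0.175.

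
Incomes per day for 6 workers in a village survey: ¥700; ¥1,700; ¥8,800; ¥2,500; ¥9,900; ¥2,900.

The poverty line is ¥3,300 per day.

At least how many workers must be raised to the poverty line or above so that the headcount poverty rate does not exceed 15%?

4 of the 6 workers are poor, so H = 4/6 = 0.667.
A headcount ratio of at most 15% allows at most ⌊0.15 × 6⌋ = 0 poor workers.
So at least 4 − 0 = 4 must be lifted.

4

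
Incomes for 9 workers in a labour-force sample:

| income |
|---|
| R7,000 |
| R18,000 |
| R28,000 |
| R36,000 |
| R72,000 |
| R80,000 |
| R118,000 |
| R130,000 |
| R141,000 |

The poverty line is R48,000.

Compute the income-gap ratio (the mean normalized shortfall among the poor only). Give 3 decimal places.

0.536

Incomes under z: R7,000, R18,000, R28,000, R36,000 (q = 4 of N = 9).
Relative gaps: 0.8542, 0.6250, 0.4167, 0.2500; sum = 2.145833.
The income-gap ratio divides by q (the poor only): 2.145833 / 4 = 0.536.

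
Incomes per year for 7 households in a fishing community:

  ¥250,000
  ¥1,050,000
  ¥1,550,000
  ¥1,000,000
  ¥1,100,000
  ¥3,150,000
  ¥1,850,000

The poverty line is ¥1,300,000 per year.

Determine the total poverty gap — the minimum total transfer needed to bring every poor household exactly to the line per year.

¥1,800,000

Poor units: ¥250,000, ¥1,000,000, ¥1,050,000, ¥1,100,000 (q = 4 of N = 7).
Individual gaps: 1300000−250000 = 1050000; 1300000−1000000 = 300000; 1300000−1050000 = 250000; 1300000−1100000 = 200000.
Aggregate gap = ¥1,800,000.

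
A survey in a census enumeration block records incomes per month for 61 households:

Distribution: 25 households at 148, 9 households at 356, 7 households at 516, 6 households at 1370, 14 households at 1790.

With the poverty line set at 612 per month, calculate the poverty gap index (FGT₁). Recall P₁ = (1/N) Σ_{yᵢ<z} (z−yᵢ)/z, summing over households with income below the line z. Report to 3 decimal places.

Poor units: 25×148, 9×356, 7×516 (q = 41 of N = 61).
Shortfall ratios: (612−148)/612 = 0.7582 (×25); (612−356)/612 = 0.4183 (×9); (612−516)/612 = 0.1569 (×7).
Σ = 23.816993. Dividing by the full population N = 61 gives P₁ = 0.390.

0.390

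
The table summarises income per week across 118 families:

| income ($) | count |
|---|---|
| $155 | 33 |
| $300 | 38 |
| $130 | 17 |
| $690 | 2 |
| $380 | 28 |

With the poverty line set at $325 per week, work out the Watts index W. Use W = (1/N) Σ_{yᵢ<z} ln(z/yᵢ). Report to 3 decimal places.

0.365

Incomes under z: 17×$130, 33×$155, 38×$300 (q = 88 of N = 118).
Log gaps: ln(325/130) = 0.9163 (×17); ln(325/155) = 0.7404 (×33); ln(325/300) = 0.0800 (×38).
W = 43.051767 / 118 = 0.365.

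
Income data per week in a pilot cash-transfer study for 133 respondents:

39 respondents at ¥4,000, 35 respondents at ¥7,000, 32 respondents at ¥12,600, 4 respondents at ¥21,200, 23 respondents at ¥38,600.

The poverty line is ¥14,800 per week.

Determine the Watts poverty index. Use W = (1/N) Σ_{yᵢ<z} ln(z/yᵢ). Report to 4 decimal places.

0.6194

Below z: 39×¥4,000, 35×¥7,000, 32×¥12,600 (q = 106 of N = 133).
Log shortfalls: ln(14800/4000) = 1.3083 (×39); ln(14800/7000) = 0.7487 (×35); ln(14800/12600) = 0.1609 (×32).
W = 82.379848 / 133 = 0.6194.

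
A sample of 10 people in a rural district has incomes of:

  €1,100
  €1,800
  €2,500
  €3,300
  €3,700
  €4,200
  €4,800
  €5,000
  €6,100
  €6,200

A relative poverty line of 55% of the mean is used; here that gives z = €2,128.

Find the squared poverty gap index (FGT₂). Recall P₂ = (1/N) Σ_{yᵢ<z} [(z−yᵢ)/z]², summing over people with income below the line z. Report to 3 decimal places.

Below the line: €1,100, €1,800 (q = 2 of N = 10).
Shortfall ratios: (2128−1100)/2128 = 0.4831; (2128−1800)/2128 = 0.1541.
Squared: 0.2334; 0.0238.
Sum = 0.257127; P₂ = 0.257127 / 10 = 0.026.

0.026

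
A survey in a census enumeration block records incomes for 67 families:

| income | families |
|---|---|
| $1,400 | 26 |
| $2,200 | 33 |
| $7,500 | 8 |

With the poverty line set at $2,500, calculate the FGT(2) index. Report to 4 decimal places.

Below the line: 26×$1,400, 33×$2,200 (q = 59 of N = 67).
Normalized shortfalls: (2500−1400)/2500 = 0.4400 (×26); (2500−2200)/2500 = 0.1200 (×33).
Squared: 0.1936 (×26); 0.0144 (×33).
Sum = 5.508800; P₂ = 5.508800 / 67 = 0.0822.

0.0822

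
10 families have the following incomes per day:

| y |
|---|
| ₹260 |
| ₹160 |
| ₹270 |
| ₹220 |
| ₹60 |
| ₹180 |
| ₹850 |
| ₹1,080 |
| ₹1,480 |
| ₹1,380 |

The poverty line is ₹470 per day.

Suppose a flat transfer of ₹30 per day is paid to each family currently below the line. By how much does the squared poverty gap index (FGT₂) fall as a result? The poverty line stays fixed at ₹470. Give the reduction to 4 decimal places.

Before: below the line — ₹60, ₹160, ₹180, ₹220, ₹260, ₹270; squared poverty gap index (FGT₂) = 0.224038.
After the ₹30 transfer: below the line — ₹90, ₹190, ₹210, ₹250, ₹290, ₹300; squared poverty gap index (FGT₂) = 0.181123.
Reduction = 0.224038 − 0.181123 = 0.0429.

0.0429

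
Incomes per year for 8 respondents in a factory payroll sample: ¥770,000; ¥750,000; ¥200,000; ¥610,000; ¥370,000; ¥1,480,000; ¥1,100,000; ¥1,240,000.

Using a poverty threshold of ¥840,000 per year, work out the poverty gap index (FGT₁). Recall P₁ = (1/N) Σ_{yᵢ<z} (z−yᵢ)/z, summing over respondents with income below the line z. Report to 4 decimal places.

Below z: ¥200,000, ¥370,000, ¥610,000, ¥750,000, ¥770,000 (q = 5 of N = 8).
Relative gaps: (840000−200000)/840000 = 0.7619; (840000−370000)/840000 = 0.5595; (840000−610000)/840000 = 0.2738; (840000−750000)/840000 = 0.1071; (840000−770000)/840000 = 0.0833.
Σ = 1.785714. Dividing by the full population N = 8 gives P₁ = 0.2232.

0.2232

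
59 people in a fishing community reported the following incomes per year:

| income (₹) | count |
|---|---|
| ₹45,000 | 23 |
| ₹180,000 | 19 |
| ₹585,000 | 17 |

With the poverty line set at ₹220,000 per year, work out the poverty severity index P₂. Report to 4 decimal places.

0.2573

Poor units: 23×₹45,000, 19×₹180,000 (q = 42 of N = 59).
Shortfall ratios: (220000−45000)/220000 = 0.7955 (×23); (220000−180000)/220000 = 0.1818 (×19).
Squared: 0.6327 (×23); 0.0331 (×19).
Sum = 15.181302; P₂ = 15.181302 / 59 = 0.2573.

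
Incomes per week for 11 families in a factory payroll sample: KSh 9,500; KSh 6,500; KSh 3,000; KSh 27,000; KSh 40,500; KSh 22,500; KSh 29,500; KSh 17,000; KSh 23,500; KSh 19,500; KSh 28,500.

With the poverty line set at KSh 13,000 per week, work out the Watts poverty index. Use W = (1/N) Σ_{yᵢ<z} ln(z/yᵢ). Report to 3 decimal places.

0.225

Below z: KSh 3,000, KSh 6,500, KSh 9,500 (q = 3 of N = 11).
ln(z/y) terms: ln(13000/3000) = 1.4663; ln(13000/6500) = 0.6931; ln(13000/9500) = 0.3137.
W = 2.473142 / 11 = 0.225.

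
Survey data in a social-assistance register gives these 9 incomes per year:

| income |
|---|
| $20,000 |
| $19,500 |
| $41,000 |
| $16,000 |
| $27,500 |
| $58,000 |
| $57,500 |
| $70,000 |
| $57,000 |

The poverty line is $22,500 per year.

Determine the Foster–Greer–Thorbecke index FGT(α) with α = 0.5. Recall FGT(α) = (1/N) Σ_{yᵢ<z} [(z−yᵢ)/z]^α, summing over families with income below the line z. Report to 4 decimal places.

0.1373

Poor units: $16,000, $19,500, $20,000 (q = 3 of N = 9).
Relative gaps: (22500−16000)/22500 = 0.2889; (22500−19500)/22500 = 0.1333; (22500−20000)/22500 = 0.1111.
Raised to α = 0.5: 0.53748; 0.36515; 0.33333.
Sum = 1.235966; FGT(0.5) = 1.235966 / 9 = 0.1373.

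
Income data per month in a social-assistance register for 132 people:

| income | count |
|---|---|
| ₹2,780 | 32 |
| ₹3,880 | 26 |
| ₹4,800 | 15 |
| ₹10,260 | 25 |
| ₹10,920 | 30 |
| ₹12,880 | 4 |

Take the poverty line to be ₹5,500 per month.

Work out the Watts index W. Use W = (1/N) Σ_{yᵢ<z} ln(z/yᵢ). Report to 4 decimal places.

0.2496

Incomes under z: 32×₹2,780, 26×₹3,880, 15×₹4,800 (q = 73 of N = 132).
ln(z/y) terms: ln(5500/2780) = 0.6823 (×32); ln(5500/3880) = 0.3489 (×26); ln(5500/4800) = 0.1361 (×15).
W = 32.947228 / 132 = 0.2496.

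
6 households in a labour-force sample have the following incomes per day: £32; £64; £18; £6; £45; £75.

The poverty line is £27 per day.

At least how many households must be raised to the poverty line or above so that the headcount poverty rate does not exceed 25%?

1

2 of the 6 households are poor, so H = 2/6 = 0.333.
A headcount ratio of at most 25% allows at most ⌊0.25 × 6⌋ = 1 poor households.
So at least 2 − 1 = 1 must be lifted.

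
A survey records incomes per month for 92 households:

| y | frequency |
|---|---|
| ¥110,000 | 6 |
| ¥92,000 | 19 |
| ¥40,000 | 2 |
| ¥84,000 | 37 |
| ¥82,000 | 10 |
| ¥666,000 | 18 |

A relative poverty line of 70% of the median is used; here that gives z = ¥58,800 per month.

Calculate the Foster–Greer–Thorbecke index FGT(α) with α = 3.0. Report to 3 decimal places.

0.001

Below z: 2×¥40,000 (q = 2 of N = 92).
Shortfall ratios: (58800−40000)/58800 = 0.3197 (×2).
Raised to α = 3.0: 0.03268 (×2).
Sum = 0.065369; FGT(3.0) = 0.065369 / 92 = 0.001.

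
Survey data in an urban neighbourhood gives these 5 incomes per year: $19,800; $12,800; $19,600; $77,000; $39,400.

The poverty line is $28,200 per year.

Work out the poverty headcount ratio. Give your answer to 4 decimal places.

3 of the 5 households have income below $28,200.
H = 3/5 = 0.6000.

0.6000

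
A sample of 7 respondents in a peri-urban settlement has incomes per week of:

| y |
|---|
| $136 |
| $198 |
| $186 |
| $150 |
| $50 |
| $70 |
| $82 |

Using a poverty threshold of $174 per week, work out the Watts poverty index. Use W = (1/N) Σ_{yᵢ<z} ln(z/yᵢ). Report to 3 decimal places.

Below z: $50, $70, $82, $136, $150 (q = 5 of N = 7).
Log gaps: ln(174/50) = 1.2470; ln(174/70) = 0.9106; ln(174/82) = 0.7523; ln(174/136) = 0.2464; ln(174/150) = 0.1484.
W = 3.304749 / 7 = 0.472.

0.472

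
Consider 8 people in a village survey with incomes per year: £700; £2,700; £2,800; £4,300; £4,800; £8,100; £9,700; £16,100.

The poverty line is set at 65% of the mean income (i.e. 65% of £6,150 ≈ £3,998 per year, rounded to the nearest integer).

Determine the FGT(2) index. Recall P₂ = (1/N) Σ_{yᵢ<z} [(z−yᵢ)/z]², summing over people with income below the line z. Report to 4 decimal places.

Incomes under z: £700, £2,700, £2,800 (q = 3 of N = 8).
Relative gaps: (3998−700)/3998 = 0.8249; (3998−2700)/3998 = 0.3247; (3998−2800)/3998 = 0.2996.
Squared: 0.6805; 0.1054; 0.0898.
Sum = 0.875676; P₂ = 0.875676 / 8 = 0.1095.

0.1095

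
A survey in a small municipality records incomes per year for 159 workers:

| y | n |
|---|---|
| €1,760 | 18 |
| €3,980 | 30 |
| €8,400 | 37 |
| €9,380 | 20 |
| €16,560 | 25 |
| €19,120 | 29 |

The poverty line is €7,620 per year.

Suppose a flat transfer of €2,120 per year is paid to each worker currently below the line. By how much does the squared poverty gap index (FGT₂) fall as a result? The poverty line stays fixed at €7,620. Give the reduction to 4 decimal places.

Before: below the line — 18×€1,760, 30×€3,980; squared poverty gap index (FGT₂) = 0.110006.
After the €2,120 transfer: below the line — 18×€3,880, 30×€6,100; squared poverty gap index (FGT₂) = 0.034779.
Reduction = 0.110006 − 0.034779 = 0.0752.

0.0752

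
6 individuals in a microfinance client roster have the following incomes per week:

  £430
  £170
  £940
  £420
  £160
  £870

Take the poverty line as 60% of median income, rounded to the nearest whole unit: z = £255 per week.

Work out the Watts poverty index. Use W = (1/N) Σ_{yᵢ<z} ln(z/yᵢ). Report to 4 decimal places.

Below z: £160, £170 (q = 2 of N = 6).
ln(z/y) terms: ln(255/160) = 0.4661; ln(255/170) = 0.4055.
W = 0.871555 / 6 = 0.1453.

0.1453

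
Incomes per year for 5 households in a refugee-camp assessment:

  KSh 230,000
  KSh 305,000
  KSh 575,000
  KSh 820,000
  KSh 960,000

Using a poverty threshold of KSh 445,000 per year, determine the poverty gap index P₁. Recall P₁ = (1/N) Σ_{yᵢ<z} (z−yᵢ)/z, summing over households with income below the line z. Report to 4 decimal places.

Below the line: KSh 230,000, KSh 305,000 (q = 2 of N = 5).
Gap ratios (z−y)/z: (445000−230000)/445000 = 0.4831; (445000−305000)/445000 = 0.3146.
Σ = 0.797753. Dividing by the full population N = 5 gives P₁ = 0.1596.

0.1596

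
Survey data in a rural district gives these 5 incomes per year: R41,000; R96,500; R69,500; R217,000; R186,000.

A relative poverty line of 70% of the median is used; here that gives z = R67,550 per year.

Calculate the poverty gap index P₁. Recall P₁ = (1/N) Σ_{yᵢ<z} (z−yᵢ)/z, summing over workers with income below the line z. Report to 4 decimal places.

0.0786

Poor units: R41,000 (q = 1 of N = 5).
Gap ratios (z−y)/z: (67550−41000)/67550 = 0.3930.
Sum of shortfalls = 0.393042; P₁ averages over all N: 0.393042 / 5 = 0.0786.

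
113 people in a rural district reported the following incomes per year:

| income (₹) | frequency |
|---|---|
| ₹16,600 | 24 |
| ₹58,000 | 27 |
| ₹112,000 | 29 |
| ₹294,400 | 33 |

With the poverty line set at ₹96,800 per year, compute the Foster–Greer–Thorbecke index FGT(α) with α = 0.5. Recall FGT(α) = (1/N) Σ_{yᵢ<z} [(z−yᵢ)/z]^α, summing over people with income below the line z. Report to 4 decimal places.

Incomes under z: 24×₹16,600, 27×₹58,000 (q = 51 of N = 113).
Normalized shortfalls: (96800−16600)/96800 = 0.8285 (×24); (96800−58000)/96800 = 0.4008 (×27).
Raised to α = 0.5: 0.91023 (×24); 0.63311 (×27).
Sum = 38.939369; FGT(0.5) = 38.939369 / 113 = 0.3446.

0.3446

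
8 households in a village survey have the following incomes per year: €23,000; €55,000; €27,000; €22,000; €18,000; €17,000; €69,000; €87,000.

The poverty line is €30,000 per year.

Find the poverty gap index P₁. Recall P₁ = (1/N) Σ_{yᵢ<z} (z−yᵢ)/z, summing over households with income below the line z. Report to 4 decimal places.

0.1792

Incomes under z: €17,000, €18,000, €22,000, €23,000, €27,000 (q = 5 of N = 8).
Relative gaps: (30000−17000)/30000 = 0.4333; (30000−18000)/30000 = 0.4000; (30000−22000)/30000 = 0.2667; (30000−23000)/30000 = 0.2333; (30000−27000)/30000 = 0.1000.
Sum of shortfalls = 1.433333; P₁ averages over all N: 1.433333 / 8 = 0.1792.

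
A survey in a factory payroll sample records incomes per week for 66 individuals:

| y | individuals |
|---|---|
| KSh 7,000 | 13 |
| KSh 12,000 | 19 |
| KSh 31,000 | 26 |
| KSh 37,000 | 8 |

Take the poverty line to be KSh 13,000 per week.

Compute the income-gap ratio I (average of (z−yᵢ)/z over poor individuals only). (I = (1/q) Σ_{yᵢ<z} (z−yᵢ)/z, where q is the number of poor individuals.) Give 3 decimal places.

0.233

Below the line: 13×KSh 7,000, 19×KSh 12,000 (q = 32 of N = 66).
Shortfall ratios (z−y)/z: 0.4615 (×13), 0.0769 (×19); sum = 7.461538.
The income-gap ratio divides by q (the poor only): 7.461538 / 32 = 0.233.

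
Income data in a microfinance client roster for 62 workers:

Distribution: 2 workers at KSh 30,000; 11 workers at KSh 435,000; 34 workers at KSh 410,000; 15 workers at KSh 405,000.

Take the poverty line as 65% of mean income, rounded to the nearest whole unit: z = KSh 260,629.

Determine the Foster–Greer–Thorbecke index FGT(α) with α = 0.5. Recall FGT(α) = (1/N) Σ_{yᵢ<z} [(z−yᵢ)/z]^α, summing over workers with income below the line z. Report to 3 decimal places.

Incomes under z: 2×KSh 30,000 (q = 2 of N = 62).
Gap ratios (z−y)/z: (260629−30000)/260629 = 0.8849 (×2).
Raised to α = 0.5: 0.94069 (×2).
Sum = 1.881376; FGT(0.5) = 1.881376 / 62 = 0.030.

0.030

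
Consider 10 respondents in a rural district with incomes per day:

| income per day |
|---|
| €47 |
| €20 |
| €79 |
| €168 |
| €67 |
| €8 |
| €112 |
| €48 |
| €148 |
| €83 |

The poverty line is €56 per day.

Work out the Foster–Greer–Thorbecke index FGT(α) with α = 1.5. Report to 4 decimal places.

0.1427

Below the line: €8, €20, €47, €48 (q = 4 of N = 10).
Shortfall ratios: (56−8)/56 = 0.8571; (56−20)/56 = 0.6429; (56−47)/56 = 0.1607; (56−48)/56 = 0.1429.
Raised to α = 1.5: 0.79356; 0.51543; 0.06443; 0.05399.
Sum = 1.427416; FGT(1.5) = 1.427416 / 10 = 0.1427.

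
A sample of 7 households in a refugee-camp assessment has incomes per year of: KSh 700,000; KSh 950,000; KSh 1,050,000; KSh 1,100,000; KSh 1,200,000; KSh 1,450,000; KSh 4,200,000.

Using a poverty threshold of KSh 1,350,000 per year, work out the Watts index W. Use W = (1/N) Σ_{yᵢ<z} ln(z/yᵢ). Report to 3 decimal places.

Below z: KSh 700,000, KSh 950,000, KSh 1,050,000, KSh 1,100,000, KSh 1,200,000 (q = 5 of N = 7).
Log gaps: ln(1350000/700000) = 0.6568; ln(1350000/950000) = 0.3514; ln(1350000/1050000) = 0.2513; ln(1350000/1100000) = 0.2048; ln(1350000/1200000) = 0.1178.
W = 1.582069 / 7 = 0.226.

0.226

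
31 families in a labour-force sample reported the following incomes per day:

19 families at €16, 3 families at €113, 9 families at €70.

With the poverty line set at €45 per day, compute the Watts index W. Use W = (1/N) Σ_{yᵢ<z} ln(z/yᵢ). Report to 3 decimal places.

0.634

Below the line: 19×€16 (q = 19 of N = 31).
Log shortfalls: ln(45/16) = 1.0341 (×19).
W = 19.647402 / 31 = 0.634.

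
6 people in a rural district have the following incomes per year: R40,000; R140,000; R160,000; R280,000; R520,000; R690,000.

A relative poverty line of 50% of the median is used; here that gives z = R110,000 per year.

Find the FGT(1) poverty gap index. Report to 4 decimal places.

Below z: R40,000 (q = 1 of N = 6).
Gap ratios (z−y)/z: (110000−40000)/110000 = 0.6364.
Sum of shortfalls = 0.636364; P₁ averages over all N: 0.636364 / 6 = 0.1061.

0.1061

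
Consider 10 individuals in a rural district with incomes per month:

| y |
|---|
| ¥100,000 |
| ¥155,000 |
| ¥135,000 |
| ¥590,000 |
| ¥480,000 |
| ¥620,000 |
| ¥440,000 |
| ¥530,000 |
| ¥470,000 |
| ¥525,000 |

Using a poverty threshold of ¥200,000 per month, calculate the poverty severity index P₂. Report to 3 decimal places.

0.041

Below the line: ¥100,000, ¥135,000, ¥155,000 (q = 3 of N = 10).
Normalized shortfalls: (200000−100000)/200000 = 0.5000; (200000−135000)/200000 = 0.3250; (200000−155000)/200000 = 0.2250.
Squared: 0.2500; 0.1056; 0.0506.
Sum = 0.406250; P₂ = 0.406250 / 10 = 0.041.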